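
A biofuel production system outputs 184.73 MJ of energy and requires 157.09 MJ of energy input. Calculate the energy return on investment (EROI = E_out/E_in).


EROI = E_out / E_in
= 184.73 / 157.09
= 1.1760

1.1760


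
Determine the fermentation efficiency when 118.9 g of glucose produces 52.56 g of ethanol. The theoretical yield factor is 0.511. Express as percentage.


Fermentation efficiency = (actual / (0.511 * glucose)) * 100
= (52.56 / (0.511 * 118.9)) * 100
= 86.5073%

86.5073%


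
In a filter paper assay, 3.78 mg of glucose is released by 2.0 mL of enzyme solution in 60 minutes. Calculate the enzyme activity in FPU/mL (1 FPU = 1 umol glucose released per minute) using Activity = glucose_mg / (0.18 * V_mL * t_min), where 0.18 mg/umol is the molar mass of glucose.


Activity = glucose_mg / (0.18 mg/umol * V_mL * t_min)
= 3.78 / (0.18 * 2.0 * 60)
= 0.1750 FPU/mL

0.1750 FPU/mL


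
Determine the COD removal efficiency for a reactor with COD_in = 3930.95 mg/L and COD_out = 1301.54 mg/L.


eta = (COD_in - COD_out) / COD_in * 100
= (3930.95 - 1301.54) / 3930.95 * 100
= 66.8899%

66.8899%


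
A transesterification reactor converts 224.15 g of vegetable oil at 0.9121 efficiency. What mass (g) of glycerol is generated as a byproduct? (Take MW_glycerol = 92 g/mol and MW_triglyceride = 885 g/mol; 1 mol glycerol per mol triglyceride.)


glycerol = oil * conv * (92/885)
= 224.15 * 0.9121 * 92 / 885
= 21.2533 g

21.2533 g


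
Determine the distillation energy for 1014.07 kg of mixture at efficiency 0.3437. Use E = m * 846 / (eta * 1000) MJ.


E = m * 846 / (eta * 1000)
= 1014.07 * 846 / (0.3437 * 1000)
= 2496.0815 MJ

2496.0815 MJ


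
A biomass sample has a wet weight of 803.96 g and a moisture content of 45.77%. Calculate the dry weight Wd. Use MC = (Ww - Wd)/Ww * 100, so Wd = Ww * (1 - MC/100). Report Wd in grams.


Wd = Ww * (1 - MC/100)
= 803.96 * (1 - 45.77/100)
= 435.9875 g

435.9875 g


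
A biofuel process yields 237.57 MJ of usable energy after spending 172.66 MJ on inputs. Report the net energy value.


NEV = E_out - E_in
= 237.57 - 172.66
= 64.9100 MJ

64.9100 MJ


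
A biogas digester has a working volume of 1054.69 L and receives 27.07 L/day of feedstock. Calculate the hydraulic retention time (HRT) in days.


HRT = V / Q
= 1054.69 / 27.07
= 38.9616 days

38.9616 days


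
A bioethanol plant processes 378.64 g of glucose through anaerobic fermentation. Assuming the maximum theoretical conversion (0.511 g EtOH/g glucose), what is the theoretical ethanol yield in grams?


Theoretical ethanol yield: m_EtOH = 0.511 * m_glucose
m_EtOH = 0.511 * 378.64 = 193.4850 g

193.4850 g


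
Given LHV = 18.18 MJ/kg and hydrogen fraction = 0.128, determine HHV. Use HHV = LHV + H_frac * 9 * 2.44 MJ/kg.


HHV = LHV + H_frac * 9 * 2.44
= 18.18 + 0.128 * 9 * 2.44
= 20.9909 MJ/kg

20.9909 MJ/kg


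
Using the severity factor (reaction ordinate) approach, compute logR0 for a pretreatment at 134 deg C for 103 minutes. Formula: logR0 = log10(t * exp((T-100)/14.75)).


logR0 = log10(t * exp((T - 100) / 14.75))
= log10(103 * exp((134 - 100) / 14.75))
= 3.0139

3.0139


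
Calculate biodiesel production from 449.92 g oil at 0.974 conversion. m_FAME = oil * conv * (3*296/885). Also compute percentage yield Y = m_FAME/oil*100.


m_FAME = oil * conv * (3 * 296 / 885) = oil * conv * (888/885)
= 449.92 * 0.974 * 888 / 885
= 439.7076 g
Y = m_FAME / oil * 100 = conv * (888/885) * 100
= 0.974 * 888 / 885 * 100
= 97.73%

439.7076 g FAME; Y = 97.73%


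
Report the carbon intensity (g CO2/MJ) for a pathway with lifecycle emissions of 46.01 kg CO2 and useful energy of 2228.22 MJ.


CI = CO2 * 1000 / E
= 46.01 * 1000 / 2228.22
= 20.6488 g CO2/MJ

20.6488 g CO2/MJ


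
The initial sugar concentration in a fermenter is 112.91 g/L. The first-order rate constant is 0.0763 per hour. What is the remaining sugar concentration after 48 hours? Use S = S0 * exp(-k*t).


S = S0 * exp(-k * t)
S = 112.91 * exp(-0.0763 * 48)
S = 2.8985 g/L

2.8985 g/L


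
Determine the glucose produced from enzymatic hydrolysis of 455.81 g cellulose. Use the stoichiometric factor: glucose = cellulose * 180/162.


glucose = cellulose * 180/162
= 455.81 * 180/162
= 506.4556 g

506.4556 g


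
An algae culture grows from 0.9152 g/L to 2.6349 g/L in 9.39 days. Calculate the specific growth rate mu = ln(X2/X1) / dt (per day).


mu = ln(X2/X1) / dt
= ln(2.6349/0.9152) / 9.39
= 0.1126 per day

0.1126 per day


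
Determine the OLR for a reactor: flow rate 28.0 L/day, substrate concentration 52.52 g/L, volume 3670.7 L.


OLR = Q * S / V
= 28.0 * 52.52 / 3670.7
= 0.4006 g/L/day

0.4006 g/L/day


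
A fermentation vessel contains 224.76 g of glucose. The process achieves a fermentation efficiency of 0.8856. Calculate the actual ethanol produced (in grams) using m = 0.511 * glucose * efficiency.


Actual ethanol: m = 0.511 * 224.76 * 0.8856
m = 101.7133 g

101.7133 g


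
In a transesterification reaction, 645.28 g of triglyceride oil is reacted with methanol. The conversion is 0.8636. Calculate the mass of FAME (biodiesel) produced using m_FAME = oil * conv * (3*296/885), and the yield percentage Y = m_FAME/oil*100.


m_FAME = oil * conv * (3 * 296 / 885) = oil * conv * (888/885)
= 645.28 * 0.8636 * 888 / 885
= 559.1528 g
Y = m_FAME / oil * 100 = conv * (888/885) * 100
= 0.8636 * 888 / 885 * 100
= 86.65%

559.1528 g FAME; Y = 86.65%


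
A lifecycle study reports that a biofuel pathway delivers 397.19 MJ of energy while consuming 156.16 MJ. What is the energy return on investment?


EROI = E_out / E_in
= 397.19 / 156.16
= 2.5435

2.5435


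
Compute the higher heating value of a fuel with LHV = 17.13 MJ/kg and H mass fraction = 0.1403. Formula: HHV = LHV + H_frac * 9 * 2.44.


HHV = LHV + H_frac * 9 * 2.44
= 17.13 + 0.1403 * 9 * 2.44
= 20.2110 MJ/kg

20.2110 MJ/kg


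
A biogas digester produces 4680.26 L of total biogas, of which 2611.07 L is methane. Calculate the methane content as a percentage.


CH4% = V_CH4 / V_total * 100
= 2611.07 / 4680.26 * 100
= 55.7890%

55.7890%


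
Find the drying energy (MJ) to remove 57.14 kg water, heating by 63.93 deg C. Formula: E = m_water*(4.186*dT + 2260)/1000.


E = m_water * (4.186 * dT + 2260) / 1000
= 57.14 * (4.186 * 63.93 + 2260) / 1000
= 144.4277 MJ

144.4277 MJ


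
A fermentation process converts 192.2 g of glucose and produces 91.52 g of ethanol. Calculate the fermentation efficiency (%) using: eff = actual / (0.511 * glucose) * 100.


Fermentation efficiency = (actual / (0.511 * glucose)) * 100
= (91.52 / (0.511 * 192.2)) * 100
= 93.1841%

93.1841%


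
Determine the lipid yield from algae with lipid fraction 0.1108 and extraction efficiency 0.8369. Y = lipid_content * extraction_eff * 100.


Y = lipid_content * extraction_eff * 100
= 0.1108 * 0.8369 * 100
= 9.2729%

9.2729%


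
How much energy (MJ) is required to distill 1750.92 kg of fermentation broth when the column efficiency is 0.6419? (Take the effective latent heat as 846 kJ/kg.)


E = m * 846 / (eta * 1000)
= 1750.92 * 846 / (0.6419 * 1000)
= 2307.6465 MJ

2307.6465 MJ


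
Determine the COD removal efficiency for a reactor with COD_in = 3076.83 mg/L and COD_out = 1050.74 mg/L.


eta = (COD_in - COD_out) / COD_in * 100
= (3076.83 - 1050.74) / 3076.83 * 100
= 65.8499%

65.8499%


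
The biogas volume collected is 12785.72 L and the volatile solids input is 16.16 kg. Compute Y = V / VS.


Y = V / VS
= 12785.72 / 16.16
= 791.1955 L/kg VS

791.1955 L/kg VS


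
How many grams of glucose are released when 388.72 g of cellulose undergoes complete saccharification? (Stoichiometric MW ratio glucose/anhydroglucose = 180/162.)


glucose = cellulose * 180/162
= 388.72 * 180/162
= 431.9111 g

431.9111 g


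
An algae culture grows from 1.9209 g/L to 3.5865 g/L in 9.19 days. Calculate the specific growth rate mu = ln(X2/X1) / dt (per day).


mu = ln(X2/X1) / dt
= ln(3.5865/1.9209) / 9.19
= 0.0679 per day

0.0679 per day


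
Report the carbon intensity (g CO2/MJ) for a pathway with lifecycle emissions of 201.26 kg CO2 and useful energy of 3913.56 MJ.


CI = CO2 * 1000 / E
= 201.26 * 1000 / 3913.56
= 51.4263 g CO2/MJ

51.4263 g CO2/MJ


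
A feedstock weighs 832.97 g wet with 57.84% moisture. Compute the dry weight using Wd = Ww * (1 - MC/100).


Wd = Ww * (1 - MC/100)
= 832.97 * (1 - 57.84/100)
= 351.1802 g

351.1802 g


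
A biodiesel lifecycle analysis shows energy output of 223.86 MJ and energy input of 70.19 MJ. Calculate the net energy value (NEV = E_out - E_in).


NEV = E_out - E_in
= 223.86 - 70.19
= 153.6700 MJ

153.6700 MJ


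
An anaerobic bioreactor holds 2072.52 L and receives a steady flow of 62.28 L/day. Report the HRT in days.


HRT = V / Q
= 2072.52 / 62.28
= 33.2775 days

33.2775 days


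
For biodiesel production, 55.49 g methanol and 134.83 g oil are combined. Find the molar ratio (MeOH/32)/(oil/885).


Molar ratio = n_MeOH / n_oil = (MeOH/32) / (oil/885) = (MeOH * 885) / (32 * oil)
= (55.49 * 885) / (32 * 134.83)
= 11.3821

11.3821


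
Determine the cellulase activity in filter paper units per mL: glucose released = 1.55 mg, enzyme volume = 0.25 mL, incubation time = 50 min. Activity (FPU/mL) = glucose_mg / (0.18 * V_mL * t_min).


Activity = glucose_mg / (0.18 mg/umol * V_mL * t_min)
= 1.55 / (0.18 * 0.25 * 50)
= 0.6889 FPU/mL

0.6889 FPU/mL


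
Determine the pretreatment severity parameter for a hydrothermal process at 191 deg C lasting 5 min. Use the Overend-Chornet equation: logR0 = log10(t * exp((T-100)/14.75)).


logR0 = log10(t * exp((T - 100) / 14.75))
= log10(5 * exp((191 - 100) / 14.75))
= 3.3783

3.3783


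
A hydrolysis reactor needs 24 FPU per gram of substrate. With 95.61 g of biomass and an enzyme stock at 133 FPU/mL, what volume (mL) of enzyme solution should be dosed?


V = dosage * m_sub / activity
V = 24 * 95.61 / 133
V = 17.2529 mL

17.2529 mL


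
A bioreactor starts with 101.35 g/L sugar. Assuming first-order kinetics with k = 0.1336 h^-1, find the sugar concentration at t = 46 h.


S = S0 * exp(-k * t)
S = 101.35 * exp(-0.1336 * 46)
S = 0.2172 g/L

0.2172 g/L


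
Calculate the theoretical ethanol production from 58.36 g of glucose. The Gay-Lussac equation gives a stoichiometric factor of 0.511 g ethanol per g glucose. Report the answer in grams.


Theoretical ethanol yield: m_EtOH = 0.511 * m_glucose
m_EtOH = 0.511 * 58.36 = 29.8220 g

29.8220 g


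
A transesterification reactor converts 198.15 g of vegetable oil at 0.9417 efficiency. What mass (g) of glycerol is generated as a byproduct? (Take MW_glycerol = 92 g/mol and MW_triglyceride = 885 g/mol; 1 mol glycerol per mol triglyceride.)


glycerol = oil * conv * (92/885)
= 198.15 * 0.9417 * 92 / 885
= 19.3977 g

19.3977 g


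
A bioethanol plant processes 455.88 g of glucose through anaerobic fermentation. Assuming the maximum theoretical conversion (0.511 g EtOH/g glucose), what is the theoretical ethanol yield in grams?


Theoretical ethanol yield: m_EtOH = 0.511 * m_glucose
m_EtOH = 0.511 * 455.88 = 232.9547 g

232.9547 g


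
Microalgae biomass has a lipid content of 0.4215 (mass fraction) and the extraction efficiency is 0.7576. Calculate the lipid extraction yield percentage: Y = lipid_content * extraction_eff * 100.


Y = lipid_content * extraction_eff * 100
= 0.4215 * 0.7576 * 100
= 31.9328%

31.9328%


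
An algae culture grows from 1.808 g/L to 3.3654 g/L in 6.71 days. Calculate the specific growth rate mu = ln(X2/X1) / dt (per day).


mu = ln(X2/X1) / dt
= ln(3.3654/1.808) / 6.71
= 0.0926 per day

0.0926 per day


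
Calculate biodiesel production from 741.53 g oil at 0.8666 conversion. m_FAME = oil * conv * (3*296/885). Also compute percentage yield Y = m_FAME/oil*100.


m_FAME = oil * conv * (3 * 296 / 885) = oil * conv * (888/885)
= 741.53 * 0.8666 * 888 / 885
= 644.7882 g
Y = m_FAME / oil * 100 = conv * (888/885) * 100
= 0.8666 * 888 / 885 * 100
= 86.95%

644.7882 g FAME; Y = 86.95%


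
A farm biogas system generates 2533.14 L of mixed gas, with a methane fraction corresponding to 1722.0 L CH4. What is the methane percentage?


CH4% = V_CH4 / V_total * 100
= 1722.0 / 2533.14 * 100
= 67.9789%

67.9789%


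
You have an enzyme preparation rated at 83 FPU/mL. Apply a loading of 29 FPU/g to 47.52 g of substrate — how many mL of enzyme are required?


V = dosage * m_sub / activity
V = 29 * 47.52 / 83
V = 16.6034 mL

16.6034 mL


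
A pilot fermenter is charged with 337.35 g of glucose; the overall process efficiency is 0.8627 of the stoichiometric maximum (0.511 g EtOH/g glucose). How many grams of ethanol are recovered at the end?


Actual ethanol: m = 0.511 * 337.35 * 0.8627
m = 148.7173 g

148.7173 g


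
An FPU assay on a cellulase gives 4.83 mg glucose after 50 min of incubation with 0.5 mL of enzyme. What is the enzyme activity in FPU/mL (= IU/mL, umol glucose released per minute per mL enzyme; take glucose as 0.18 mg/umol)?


Activity = glucose_mg / (0.18 mg/umol * V_mL * t_min)
= 4.83 / (0.18 * 0.5 * 50)
= 1.0733 FPU/mL

1.0733 FPU/mL


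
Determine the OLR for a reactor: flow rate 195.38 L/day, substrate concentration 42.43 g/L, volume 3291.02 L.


OLR = Q * S / V
= 195.38 * 42.43 / 3291.02
= 2.5190 g/L/day

2.5190 g/L/day


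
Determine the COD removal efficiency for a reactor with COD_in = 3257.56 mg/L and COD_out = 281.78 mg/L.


eta = (COD_in - COD_out) / COD_in * 100
= (3257.56 - 281.78) / 3257.56 * 100
= 91.3500%

91.3500%


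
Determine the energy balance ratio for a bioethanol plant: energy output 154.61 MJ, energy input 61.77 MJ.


EROI = E_out / E_in
= 154.61 / 61.77
= 2.5030

2.5030


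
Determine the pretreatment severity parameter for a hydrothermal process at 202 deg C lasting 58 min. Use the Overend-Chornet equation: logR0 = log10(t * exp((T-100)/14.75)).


logR0 = log10(t * exp((T - 100) / 14.75))
= log10(58 * exp((202 - 100) / 14.75))
= 4.7667

4.7667


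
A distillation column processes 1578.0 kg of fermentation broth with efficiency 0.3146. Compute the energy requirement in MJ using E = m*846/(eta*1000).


E = m * 846 / (eta * 1000)
= 1578.0 * 846 / (0.3146 * 1000)
= 4243.4456 MJ

4243.4456 MJ


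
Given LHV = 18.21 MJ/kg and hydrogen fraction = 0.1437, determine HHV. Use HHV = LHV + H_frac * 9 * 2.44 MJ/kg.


HHV = LHV + H_frac * 9 * 2.44
= 18.21 + 0.1437 * 9 * 2.44
= 21.3657 MJ/kg

21.3657 MJ/kg


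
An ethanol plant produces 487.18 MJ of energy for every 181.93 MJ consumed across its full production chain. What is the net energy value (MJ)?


NEV = E_out - E_in
= 487.18 - 181.93
= 305.2500 MJ

305.2500 MJ


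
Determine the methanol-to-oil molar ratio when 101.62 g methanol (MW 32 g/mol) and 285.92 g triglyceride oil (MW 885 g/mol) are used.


Molar ratio = n_MeOH / n_oil = (MeOH/32) / (oil/885) = (MeOH * 885) / (32 * oil)
= (101.62 * 885) / (32 * 285.92)
= 9.8294

9.8294


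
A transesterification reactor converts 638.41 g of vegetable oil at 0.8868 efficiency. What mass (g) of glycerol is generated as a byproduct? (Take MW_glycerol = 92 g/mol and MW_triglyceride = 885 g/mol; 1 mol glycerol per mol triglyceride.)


glycerol = oil * conv * (92/885)
= 638.41 * 0.8868 * 92 / 885
= 58.8532 g

58.8532 g


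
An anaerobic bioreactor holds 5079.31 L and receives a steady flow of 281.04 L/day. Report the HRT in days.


HRT = V / Q
= 5079.31 / 281.04
= 18.0733 days

18.0733 days


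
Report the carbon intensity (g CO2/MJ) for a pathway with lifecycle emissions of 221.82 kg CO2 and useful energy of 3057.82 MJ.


CI = CO2 * 1000 / E
= 221.82 * 1000 / 3057.82
= 72.5419 g CO2/MJ

72.5419 g CO2/MJ


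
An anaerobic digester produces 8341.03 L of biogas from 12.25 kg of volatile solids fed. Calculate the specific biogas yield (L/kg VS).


Y = V / VS
= 8341.03 / 12.25
= 680.9004 L/kg VS

680.9004 L/kg VS


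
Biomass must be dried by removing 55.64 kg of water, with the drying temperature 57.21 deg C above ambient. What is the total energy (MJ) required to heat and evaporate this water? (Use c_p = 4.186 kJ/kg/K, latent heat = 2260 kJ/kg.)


E = m_water * (4.186 * dT + 2260) / 1000
= 55.64 * (4.186 * 57.21 + 2260) / 1000
= 139.0711 MJ

139.0711 MJ


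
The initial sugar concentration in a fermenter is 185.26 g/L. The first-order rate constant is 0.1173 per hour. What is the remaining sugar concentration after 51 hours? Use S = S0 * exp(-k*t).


S = S0 * exp(-k * t)
S = 185.26 * exp(-0.1173 * 51)
S = 0.4674 g/L

0.4674 g/L


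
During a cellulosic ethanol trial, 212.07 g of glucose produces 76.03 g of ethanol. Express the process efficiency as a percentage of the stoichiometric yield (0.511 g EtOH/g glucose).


Fermentation efficiency = (actual / (0.511 * glucose)) * 100
= (76.03 / (0.511 * 212.07)) * 100
= 70.1592%

70.1592%


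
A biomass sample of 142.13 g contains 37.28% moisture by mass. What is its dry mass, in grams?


Wd = Ww * (1 - MC/100)
= 142.13 * (1 - 37.28/100)
= 89.1439 g

89.1439 g


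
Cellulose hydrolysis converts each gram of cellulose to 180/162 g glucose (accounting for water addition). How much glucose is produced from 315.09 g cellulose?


glucose = cellulose * 180/162
= 315.09 * 180/162
= 350.1000 g

350.1000 g


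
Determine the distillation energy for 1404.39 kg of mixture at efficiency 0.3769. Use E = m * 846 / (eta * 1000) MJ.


E = m * 846 / (eta * 1000)
= 1404.39 * 846 / (0.3769 * 1000)
= 3152.3320 MJ

3152.3320 MJ


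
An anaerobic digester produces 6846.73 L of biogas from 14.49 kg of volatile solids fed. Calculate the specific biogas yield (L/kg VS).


Y = V / VS
= 6846.73 / 14.49
= 472.5141 L/kg VS

472.5141 L/kg VS


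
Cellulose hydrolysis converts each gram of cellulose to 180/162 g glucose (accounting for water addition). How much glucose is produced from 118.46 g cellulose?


glucose = cellulose * 180/162
= 118.46 * 180/162
= 131.6222 g

131.6222 g


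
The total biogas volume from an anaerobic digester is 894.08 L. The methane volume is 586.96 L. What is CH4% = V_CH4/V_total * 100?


CH4% = V_CH4 / V_total * 100
= 586.96 / 894.08 * 100
= 65.6496%

65.6496%


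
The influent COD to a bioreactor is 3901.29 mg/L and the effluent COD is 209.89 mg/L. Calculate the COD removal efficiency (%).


eta = (COD_in - COD_out) / COD_in * 100
= (3901.29 - 209.89) / 3901.29 * 100
= 94.6200%

94.6200%


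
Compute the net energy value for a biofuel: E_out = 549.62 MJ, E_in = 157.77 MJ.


NEV = E_out - E_in
= 549.62 - 157.77
= 391.8500 MJ

391.8500 MJ


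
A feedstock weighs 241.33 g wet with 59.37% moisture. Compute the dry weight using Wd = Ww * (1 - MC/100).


Wd = Ww * (1 - MC/100)
= 241.33 * (1 - 59.37/100)
= 98.0524 g

98.0524 g


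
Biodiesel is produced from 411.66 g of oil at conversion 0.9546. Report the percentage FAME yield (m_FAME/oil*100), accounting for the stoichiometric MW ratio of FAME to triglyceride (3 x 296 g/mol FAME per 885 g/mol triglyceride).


m_FAME = oil * conv * (3 * 296 / 885) = oil * conv * (888/885)
= 411.66 * 0.9546 * 888 / 885
= 394.3027 g
Y = m_FAME / oil * 100 = conv * (888/885) * 100
= 0.9546 * 888 / 885 * 100
= 95.78%

95.78%


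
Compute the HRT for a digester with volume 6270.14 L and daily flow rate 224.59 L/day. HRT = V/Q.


HRT = V / Q
= 6270.14 / 224.59
= 27.9182 days

27.9182 days


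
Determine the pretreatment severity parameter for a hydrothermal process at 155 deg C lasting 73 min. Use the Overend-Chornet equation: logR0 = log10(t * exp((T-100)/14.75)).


logR0 = log10(t * exp((T - 100) / 14.75))
= log10(73 * exp((155 - 100) / 14.75))
= 3.4827

3.4827


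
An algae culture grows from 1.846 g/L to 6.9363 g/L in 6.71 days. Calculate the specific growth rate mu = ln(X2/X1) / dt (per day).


mu = ln(X2/X1) / dt
= ln(6.9363/1.846) / 6.71
= 0.1973 per day

0.1973 per day


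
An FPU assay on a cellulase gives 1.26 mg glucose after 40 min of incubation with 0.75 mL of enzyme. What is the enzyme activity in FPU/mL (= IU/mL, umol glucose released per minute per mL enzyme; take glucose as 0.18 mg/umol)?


Activity = glucose_mg / (0.18 mg/umol * V_mL * t_min)
= 1.26 / (0.18 * 0.75 * 40)
= 0.2333 FPU/mL

0.2333 FPU/mL


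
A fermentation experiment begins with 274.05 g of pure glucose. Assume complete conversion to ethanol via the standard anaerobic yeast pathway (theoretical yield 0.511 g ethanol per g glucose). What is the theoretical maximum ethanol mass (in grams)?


Theoretical ethanol yield: m_EtOH = 0.511 * m_glucose
m_EtOH = 0.511 * 274.05 = 140.0396 g

140.0396 g


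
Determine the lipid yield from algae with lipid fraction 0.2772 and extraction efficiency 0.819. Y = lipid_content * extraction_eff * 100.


Y = lipid_content * extraction_eff * 100
= 0.2772 * 0.819 * 100
= 22.7027%

22.7027%


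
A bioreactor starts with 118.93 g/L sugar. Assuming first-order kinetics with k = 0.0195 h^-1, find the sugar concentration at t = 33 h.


S = S0 * exp(-k * t)
S = 118.93 * exp(-0.0195 * 33)
S = 62.4918 g/L

62.4918 g/L


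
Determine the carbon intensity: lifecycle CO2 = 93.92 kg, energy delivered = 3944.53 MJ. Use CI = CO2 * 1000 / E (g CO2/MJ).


CI = CO2 * 1000 / E
= 93.92 * 1000 / 3944.53
= 23.8102 g CO2/MJ

23.8102 g CO2/MJ


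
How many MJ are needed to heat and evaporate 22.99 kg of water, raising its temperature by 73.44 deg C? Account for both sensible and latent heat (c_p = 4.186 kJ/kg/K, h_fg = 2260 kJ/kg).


E = m_water * (4.186 * dT + 2260) / 1000
= 22.99 * (4.186 * 73.44 + 2260) / 1000
= 59.0250 MJ

59.0250 MJ


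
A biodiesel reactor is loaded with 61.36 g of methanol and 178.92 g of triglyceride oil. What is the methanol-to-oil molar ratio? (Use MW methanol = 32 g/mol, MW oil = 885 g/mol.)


Molar ratio = n_MeOH / n_oil = (MeOH/32) / (oil/885) = (MeOH * 885) / (32 * oil)
= (61.36 * 885) / (32 * 178.92)
= 9.4846

9.4846


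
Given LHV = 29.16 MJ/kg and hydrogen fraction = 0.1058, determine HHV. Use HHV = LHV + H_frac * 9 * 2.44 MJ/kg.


HHV = LHV + H_frac * 9 * 2.44
= 29.16 + 0.1058 * 9 * 2.44
= 31.4834 MJ/kg

31.4834 MJ/kg


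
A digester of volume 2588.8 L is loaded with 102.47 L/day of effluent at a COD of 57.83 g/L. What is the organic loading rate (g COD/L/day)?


OLR = Q * S / V
= 102.47 * 57.83 / 2588.8
= 2.2890 g/L/day

2.2890 g/L/day


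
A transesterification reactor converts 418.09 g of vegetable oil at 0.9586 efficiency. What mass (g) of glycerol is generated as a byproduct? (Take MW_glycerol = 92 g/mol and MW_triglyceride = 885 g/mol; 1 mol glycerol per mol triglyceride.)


glycerol = oil * conv * (92/885)
= 418.09 * 0.9586 * 92 / 885
= 41.6631 g

41.6631 g


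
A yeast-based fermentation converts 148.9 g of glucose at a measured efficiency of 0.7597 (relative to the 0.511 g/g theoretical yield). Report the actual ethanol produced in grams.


Actual ethanol: m = 0.511 * 148.9 * 0.7597
m = 57.8040 g

57.8040 g


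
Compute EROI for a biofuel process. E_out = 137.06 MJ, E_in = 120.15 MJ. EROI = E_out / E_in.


EROI = E_out / E_in
= 137.06 / 120.15
= 1.1407

1.1407


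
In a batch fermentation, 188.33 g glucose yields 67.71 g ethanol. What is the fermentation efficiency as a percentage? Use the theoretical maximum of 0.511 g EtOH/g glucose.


Fermentation efficiency = (actual / (0.511 * glucose)) * 100
= (67.71 / (0.511 * 188.33)) * 100
= 70.3578%

70.3578%


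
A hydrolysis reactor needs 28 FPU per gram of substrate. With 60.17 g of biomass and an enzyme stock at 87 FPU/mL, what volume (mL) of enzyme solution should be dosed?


V = dosage * m_sub / activity
V = 28 * 60.17 / 87
V = 19.3651 mL

19.3651 mL


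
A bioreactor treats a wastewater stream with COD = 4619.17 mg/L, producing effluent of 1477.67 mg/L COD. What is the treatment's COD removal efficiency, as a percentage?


eta = (COD_in - COD_out) / COD_in * 100
= (4619.17 - 1477.67) / 4619.17 * 100
= 68.0101%

68.0101%


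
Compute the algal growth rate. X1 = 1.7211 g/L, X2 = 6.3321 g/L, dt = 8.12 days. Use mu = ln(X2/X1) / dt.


mu = ln(X2/X1) / dt
= ln(6.3321/1.7211) / 8.12
= 0.1604 per day

0.1604 per day


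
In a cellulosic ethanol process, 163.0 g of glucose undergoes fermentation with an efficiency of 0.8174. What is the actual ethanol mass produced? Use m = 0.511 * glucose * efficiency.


Actual ethanol: m = 0.511 * 163.0 * 0.8174
m = 68.0837 g

68.0837 g


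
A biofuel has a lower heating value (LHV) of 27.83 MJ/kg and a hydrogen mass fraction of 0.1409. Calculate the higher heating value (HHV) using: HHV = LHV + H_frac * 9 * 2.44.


HHV = LHV + H_frac * 9 * 2.44
= 27.83 + 0.1409 * 9 * 2.44
= 30.9242 MJ/kg

30.9242 MJ/kg


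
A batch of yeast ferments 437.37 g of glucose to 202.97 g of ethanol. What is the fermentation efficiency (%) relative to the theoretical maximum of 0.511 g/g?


Fermentation efficiency = (actual / (0.511 * glucose)) * 100
= (202.97 / (0.511 * 437.37)) * 100
= 90.8159%

90.8159%


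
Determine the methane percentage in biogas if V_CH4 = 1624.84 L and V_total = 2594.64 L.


CH4% = V_CH4 / V_total * 100
= 1624.84 / 2594.64 * 100
= 62.6229%

62.6229%


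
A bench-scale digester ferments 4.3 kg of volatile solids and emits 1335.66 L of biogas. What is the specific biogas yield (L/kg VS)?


Y = V / VS
= 1335.66 / 4.3
= 310.6186 L/kg VS

310.6186 L/kg VS


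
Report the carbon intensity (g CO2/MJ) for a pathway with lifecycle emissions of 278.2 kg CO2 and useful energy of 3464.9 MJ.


CI = CO2 * 1000 / E
= 278.2 * 1000 / 3464.9
= 80.2909 g CO2/MJ

80.2909 g CO2/MJ


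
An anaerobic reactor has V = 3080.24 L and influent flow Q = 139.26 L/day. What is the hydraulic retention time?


HRT = V / Q
= 3080.24 / 139.26
= 22.1186 days

22.1186 days


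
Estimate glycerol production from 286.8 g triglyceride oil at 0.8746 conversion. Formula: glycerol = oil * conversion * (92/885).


glycerol = oil * conv * (92/885)
= 286.8 * 0.8746 * 92 / 885
= 26.0755 g

26.0755 g


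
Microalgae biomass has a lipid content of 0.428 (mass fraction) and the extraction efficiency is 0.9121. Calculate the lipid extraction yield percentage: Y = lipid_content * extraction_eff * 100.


Y = lipid_content * extraction_eff * 100
= 0.428 * 0.9121 * 100
= 39.0379%

39.0379%


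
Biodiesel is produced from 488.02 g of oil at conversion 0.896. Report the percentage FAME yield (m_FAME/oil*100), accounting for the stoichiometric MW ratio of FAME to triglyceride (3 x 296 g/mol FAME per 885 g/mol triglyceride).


m_FAME = oil * conv * (3 * 296 / 885) = oil * conv * (888/885)
= 488.02 * 0.896 * 888 / 885
= 438.7482 g
Y = m_FAME / oil * 100 = conv * (888/885) * 100
= 0.896 * 888 / 885 * 100
= 89.90%

89.90%


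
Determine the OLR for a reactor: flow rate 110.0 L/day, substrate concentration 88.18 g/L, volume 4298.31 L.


OLR = Q * S / V
= 110.0 * 88.18 / 4298.31
= 2.2567 g/L/day

2.2567 g/L/day


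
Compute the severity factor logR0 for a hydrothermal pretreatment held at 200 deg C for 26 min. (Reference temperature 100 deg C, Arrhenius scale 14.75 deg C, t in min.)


logR0 = log10(t * exp((T - 100) / 14.75))
= log10(26 * exp((200 - 100) / 14.75))
= 4.3593

4.3593


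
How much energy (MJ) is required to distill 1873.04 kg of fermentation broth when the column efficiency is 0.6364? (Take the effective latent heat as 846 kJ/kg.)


E = m * 846 / (eta * 1000)
= 1873.04 * 846 / (0.6364 * 1000)
= 2489.9306 MJ

2489.9306 MJ


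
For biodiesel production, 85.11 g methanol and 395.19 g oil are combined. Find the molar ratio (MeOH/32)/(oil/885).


Molar ratio = n_MeOH / n_oil = (MeOH/32) / (oil/885) = (MeOH * 885) / (32 * oil)
= (85.11 * 885) / (32 * 395.19)
= 5.9562

5.9562


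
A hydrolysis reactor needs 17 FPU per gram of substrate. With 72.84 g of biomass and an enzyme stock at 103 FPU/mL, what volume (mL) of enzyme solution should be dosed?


V = dosage * m_sub / activity
V = 17 * 72.84 / 103
V = 12.0221 mL

12.0221 mL


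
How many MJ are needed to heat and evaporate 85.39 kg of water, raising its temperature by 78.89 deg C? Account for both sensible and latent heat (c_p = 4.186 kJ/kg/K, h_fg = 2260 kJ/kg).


E = m_water * (4.186 * dT + 2260) / 1000
= 85.39 * (4.186 * 78.89 + 2260) / 1000
= 221.1800 MJ

221.1800 MJ


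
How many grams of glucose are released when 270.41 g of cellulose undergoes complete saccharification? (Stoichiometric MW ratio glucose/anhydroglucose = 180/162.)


glucose = cellulose * 180/162
= 270.41 * 180/162
= 300.4556 g

300.4556 g


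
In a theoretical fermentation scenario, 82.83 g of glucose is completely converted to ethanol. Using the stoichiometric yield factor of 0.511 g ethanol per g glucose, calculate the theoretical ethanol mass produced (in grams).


Theoretical ethanol yield: m_EtOH = 0.511 * m_glucose
m_EtOH = 0.511 * 82.83 = 42.3261 g

42.3261 g


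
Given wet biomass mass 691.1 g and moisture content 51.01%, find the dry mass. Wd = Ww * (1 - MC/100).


Wd = Ww * (1 - MC/100)
= 691.1 * (1 - 51.01/100)
= 338.5699 g

338.5699 g


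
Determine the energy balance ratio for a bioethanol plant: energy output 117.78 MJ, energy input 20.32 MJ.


EROI = E_out / E_in
= 117.78 / 20.32
= 5.7963

5.7963


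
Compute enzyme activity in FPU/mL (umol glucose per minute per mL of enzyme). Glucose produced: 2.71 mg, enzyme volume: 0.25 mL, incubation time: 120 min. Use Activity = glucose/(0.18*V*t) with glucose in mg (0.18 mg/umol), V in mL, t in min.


Activity = glucose_mg / (0.18 mg/umol * V_mL * t_min)
= 2.71 / (0.18 * 0.25 * 120)
= 0.5019 FPU/mL

0.5019 FPU/mL


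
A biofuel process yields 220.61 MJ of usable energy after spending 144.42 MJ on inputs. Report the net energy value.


NEV = E_out - E_in
= 220.61 - 144.42
= 76.1900 MJ

76.1900 MJ


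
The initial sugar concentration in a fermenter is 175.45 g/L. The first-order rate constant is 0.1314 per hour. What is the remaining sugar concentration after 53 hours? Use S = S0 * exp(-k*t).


S = S0 * exp(-k * t)
S = 175.45 * exp(-0.1314 * 53)
S = 0.1658 g/L

0.1658 g/L


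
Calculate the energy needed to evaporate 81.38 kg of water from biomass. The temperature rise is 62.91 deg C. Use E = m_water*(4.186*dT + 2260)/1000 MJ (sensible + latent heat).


E = m_water * (4.186 * dT + 2260) / 1000
= 81.38 * (4.186 * 62.91 + 2260) / 1000
= 205.3495 MJ

205.3495 MJ


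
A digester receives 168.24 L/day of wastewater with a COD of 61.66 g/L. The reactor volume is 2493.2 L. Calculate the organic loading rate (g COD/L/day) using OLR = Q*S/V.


OLR = Q * S / V
= 168.24 * 61.66 / 2493.2
= 4.1608 g/L/day

4.1608 g/L/day


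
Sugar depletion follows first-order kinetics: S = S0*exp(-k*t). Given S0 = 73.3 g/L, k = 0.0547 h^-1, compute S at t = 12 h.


S = S0 * exp(-k * t)
S = 73.3 * exp(-0.0547 * 12)
S = 38.0218 g/L

38.0218 g/L


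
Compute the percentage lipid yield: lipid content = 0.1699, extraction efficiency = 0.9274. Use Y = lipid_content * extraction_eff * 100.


Y = lipid_content * extraction_eff * 100
= 0.1699 * 0.9274 * 100
= 15.7565%

15.7565%


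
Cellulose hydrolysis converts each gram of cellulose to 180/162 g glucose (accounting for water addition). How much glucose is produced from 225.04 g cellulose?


glucose = cellulose * 180/162
= 225.04 * 180/162
= 250.0444 g

250.0444 g


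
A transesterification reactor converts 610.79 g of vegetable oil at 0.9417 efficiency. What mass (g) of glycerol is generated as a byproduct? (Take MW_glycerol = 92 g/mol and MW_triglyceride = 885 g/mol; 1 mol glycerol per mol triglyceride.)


glycerol = oil * conv * (92/885)
= 610.79 * 0.9417 * 92 / 885
= 59.7928 g

59.7928 g


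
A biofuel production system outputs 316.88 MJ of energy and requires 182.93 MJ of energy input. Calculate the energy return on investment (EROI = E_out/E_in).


EROI = E_out / E_in
= 316.88 / 182.93
= 1.7322

1.7322


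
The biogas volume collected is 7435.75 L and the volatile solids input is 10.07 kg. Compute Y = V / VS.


Y = V / VS
= 7435.75 / 10.07
= 738.4062 L/kg VS

738.4062 L/kg VS


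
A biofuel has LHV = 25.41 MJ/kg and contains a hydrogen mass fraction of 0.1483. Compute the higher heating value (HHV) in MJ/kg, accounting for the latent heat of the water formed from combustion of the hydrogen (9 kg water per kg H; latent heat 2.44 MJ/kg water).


HHV = LHV + H_frac * 9 * 2.44
= 25.41 + 0.1483 * 9 * 2.44
= 28.6667 MJ/kg

28.6667 MJ/kg


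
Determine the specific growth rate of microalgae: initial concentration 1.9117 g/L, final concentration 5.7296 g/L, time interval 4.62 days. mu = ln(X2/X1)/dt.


mu = ln(X2/X1) / dt
= ln(5.7296/1.9117) / 4.62
= 0.2376 per day

0.2376 per day


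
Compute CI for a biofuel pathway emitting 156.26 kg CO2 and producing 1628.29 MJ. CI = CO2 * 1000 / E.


CI = CO2 * 1000 / E
= 156.26 * 1000 / 1628.29
= 95.9657 g CO2/MJ

95.9657 g CO2/MJ


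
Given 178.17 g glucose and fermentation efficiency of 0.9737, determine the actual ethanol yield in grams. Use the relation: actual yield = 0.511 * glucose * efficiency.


Actual ethanol: m = 0.511 * 178.17 * 0.9737
m = 88.6504 g

88.6504 g


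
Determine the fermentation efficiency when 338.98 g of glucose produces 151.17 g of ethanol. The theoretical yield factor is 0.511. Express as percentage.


Fermentation efficiency = (actual / (0.511 * glucose)) * 100
= (151.17 / (0.511 * 338.98)) * 100
= 87.2711%

87.2711%


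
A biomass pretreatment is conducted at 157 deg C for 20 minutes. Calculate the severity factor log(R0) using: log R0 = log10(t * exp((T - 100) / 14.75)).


logR0 = log10(t * exp((T - 100) / 14.75))
= log10(20 * exp((157 - 100) / 14.75))
= 2.9793

2.9793


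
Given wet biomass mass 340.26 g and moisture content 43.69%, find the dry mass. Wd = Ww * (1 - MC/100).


Wd = Ww * (1 - MC/100)
= 340.26 * (1 - 43.69/100)
= 191.6004 g

191.6004 g


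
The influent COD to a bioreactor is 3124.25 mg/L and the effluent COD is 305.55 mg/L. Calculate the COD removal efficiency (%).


eta = (COD_in - COD_out) / COD_in * 100
= (3124.25 - 305.55) / 3124.25 * 100
= 90.2201%

90.2201%


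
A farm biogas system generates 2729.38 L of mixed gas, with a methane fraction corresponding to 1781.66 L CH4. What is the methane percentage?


CH4% = V_CH4 / V_total * 100
= 1781.66 / 2729.38 * 100
= 65.2771%

65.2771%


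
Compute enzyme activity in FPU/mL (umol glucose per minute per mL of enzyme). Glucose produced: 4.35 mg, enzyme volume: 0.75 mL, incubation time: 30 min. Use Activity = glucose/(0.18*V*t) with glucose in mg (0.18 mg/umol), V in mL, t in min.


Activity = glucose_mg / (0.18 mg/umol * V_mL * t_min)
= 4.35 / (0.18 * 0.75 * 30)
= 1.0741 FPU/mL

1.0741 FPU/mL


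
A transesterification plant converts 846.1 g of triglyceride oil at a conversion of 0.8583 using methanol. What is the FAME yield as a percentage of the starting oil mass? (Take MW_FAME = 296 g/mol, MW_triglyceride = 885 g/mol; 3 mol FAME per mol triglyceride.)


m_FAME = oil * conv * (3 * 296 / 885) = oil * conv * (888/885)
= 846.1 * 0.8583 * 888 / 885
= 728.6694 g
Y = m_FAME / oil * 100 = conv * (888/885) * 100
= 0.8583 * 888 / 885 * 100
= 86.12%

86.12%


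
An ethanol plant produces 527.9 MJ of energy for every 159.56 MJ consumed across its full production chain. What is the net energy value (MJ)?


NEV = E_out - E_in
= 527.9 - 159.56
= 368.3400 MJ

368.3400 MJ


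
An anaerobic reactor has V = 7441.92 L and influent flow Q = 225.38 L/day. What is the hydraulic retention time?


HRT = V / Q
= 7441.92 / 225.38
= 33.0194 days

33.0194 days


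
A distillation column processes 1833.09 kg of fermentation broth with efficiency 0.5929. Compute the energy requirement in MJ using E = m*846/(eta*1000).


E = m * 846 / (eta * 1000)
= 1833.09 * 846 / (0.5929 * 1000)
= 2615.6083 MJ

2615.6083 MJ


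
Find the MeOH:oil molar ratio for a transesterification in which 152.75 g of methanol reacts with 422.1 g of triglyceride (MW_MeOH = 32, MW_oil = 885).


Molar ratio = n_MeOH / n_oil = (MeOH/32) / (oil/885) = (MeOH * 885) / (32 * oil)
= (152.75 * 885) / (32 * 422.1)
= 10.0083

10.0083


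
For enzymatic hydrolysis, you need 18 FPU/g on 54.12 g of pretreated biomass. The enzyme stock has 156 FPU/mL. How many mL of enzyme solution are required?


V = dosage * m_sub / activity
V = 18 * 54.12 / 156
V = 6.2446 mL

6.2446 mL


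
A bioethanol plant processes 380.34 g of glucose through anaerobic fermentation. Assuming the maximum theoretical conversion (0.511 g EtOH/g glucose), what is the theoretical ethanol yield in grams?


Theoretical ethanol yield: m_EtOH = 0.511 * m_glucose
m_EtOH = 0.511 * 380.34 = 194.3537 g

194.3537 g


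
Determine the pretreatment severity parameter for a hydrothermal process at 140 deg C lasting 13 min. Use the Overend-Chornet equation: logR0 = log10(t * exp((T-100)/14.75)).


logR0 = log10(t * exp((T - 100) / 14.75))
= log10(13 * exp((140 - 100) / 14.75))
= 2.2917

2.2917


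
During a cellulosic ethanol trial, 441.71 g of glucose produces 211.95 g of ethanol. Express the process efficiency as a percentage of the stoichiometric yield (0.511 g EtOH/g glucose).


Fermentation efficiency = (actual / (0.511 * glucose)) * 100
= (211.95 / (0.511 * 441.71)) * 100
= 93.9021%

93.9021%


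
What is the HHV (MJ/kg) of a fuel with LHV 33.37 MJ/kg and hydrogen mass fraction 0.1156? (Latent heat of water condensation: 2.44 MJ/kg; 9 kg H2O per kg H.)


HHV = LHV + H_frac * 9 * 2.44
= 33.37 + 0.1156 * 9 * 2.44
= 35.9086 MJ/kg

35.9086 MJ/kg


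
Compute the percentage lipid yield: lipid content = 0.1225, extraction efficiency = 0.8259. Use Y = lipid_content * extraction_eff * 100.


Y = lipid_content * extraction_eff * 100
= 0.1225 * 0.8259 * 100
= 10.1173%

10.1173%


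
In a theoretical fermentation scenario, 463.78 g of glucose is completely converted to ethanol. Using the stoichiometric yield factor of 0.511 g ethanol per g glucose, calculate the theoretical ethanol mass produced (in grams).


Theoretical ethanol yield: m_EtOH = 0.511 * m_glucose
m_EtOH = 0.511 * 463.78 = 236.9916 g

236.9916 g


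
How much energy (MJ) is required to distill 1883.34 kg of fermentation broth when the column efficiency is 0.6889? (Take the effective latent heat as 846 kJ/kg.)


E = m * 846 / (eta * 1000)
= 1883.34 * 846 / (0.6889 * 1000)
= 2312.8257 MJ

2312.8257 MJ


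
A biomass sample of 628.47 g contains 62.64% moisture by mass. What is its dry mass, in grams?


Wd = Ww * (1 - MC/100)
= 628.47 * (1 - 62.64/100)
= 234.7964 g

234.7964 g


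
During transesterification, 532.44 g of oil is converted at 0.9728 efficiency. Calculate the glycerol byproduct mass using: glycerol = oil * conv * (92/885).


glycerol = oil * conv * (92/885)
= 532.44 * 0.9728 * 92 / 885
= 53.8442 g

53.8442 g


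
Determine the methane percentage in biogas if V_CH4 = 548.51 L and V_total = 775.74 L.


CH4% = V_CH4 / V_total * 100
= 548.51 / 775.74 * 100
= 70.7080%

70.7080%


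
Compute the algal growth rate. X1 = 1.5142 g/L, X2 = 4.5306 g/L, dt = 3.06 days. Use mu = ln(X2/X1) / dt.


mu = ln(X2/X1) / dt
= ln(4.5306/1.5142) / 3.06
= 0.3582 per day

0.3582 per day


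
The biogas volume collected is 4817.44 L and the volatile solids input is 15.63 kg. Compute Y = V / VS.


Y = V / VS
= 4817.44 / 15.63
= 308.2175 L/kg VS

308.2175 L/kg VS


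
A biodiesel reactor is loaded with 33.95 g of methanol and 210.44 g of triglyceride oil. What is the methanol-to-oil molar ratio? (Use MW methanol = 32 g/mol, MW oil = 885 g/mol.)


Molar ratio = n_MeOH / n_oil = (MeOH/32) / (oil/885) = (MeOH * 885) / (32 * oil)
= (33.95 * 885) / (32 * 210.44)
= 4.4617

4.4617
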